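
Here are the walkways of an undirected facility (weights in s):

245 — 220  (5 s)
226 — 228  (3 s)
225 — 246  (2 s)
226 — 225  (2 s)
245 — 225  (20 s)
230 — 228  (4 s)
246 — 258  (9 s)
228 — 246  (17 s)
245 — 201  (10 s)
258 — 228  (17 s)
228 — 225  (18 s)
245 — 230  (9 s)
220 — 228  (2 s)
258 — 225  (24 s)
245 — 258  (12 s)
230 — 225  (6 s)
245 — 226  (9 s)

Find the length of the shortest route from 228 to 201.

17 s

Shortest distances from 228:
228: 0
220: 2  (via 228)
226: 3  (via 228)
230: 4  (via 228)
225: 5  (via 226)
246: 7  (via 225)
245: 7  (via 220)
258: 16  (via 246)
201: 17  (via 245)
Shortest route: 228 → 220 → 245 → 201 = 17 s.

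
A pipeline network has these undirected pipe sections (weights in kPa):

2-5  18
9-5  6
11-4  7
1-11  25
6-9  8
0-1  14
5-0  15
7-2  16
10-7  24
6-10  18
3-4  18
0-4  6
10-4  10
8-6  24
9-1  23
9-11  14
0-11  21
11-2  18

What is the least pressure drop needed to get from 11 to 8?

Settle nodes by increasing distance from 11:
11: 0
4: 7  (via 11)
0: 13  (via 4)
9: 14  (via 11)
10: 17  (via 4)
2: 18  (via 11)
5: 20  (via 9)
6: 22  (via 9)
1: 25  (via 11)
3: 25  (via 4)
7: 34  (via 2)
8: 46  (via 6)
Shortest route: 11 → 9 → 6 → 8 = 46 kPa.

46 kPa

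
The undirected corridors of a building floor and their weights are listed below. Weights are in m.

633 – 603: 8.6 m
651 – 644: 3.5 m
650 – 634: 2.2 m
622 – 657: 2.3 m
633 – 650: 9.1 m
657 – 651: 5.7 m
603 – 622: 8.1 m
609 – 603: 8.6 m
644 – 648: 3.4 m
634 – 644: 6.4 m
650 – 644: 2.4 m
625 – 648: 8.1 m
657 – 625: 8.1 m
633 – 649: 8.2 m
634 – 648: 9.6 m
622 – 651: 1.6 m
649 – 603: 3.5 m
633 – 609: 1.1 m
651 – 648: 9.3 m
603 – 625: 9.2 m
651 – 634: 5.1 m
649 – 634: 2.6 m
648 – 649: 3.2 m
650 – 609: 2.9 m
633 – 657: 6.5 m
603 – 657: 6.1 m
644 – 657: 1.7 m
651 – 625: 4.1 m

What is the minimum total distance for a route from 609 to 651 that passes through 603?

18.3 m

Best 609 to 603: 609 → 603 costing 8.6
Shortest 603→651: 603 → 622 → 651 = 9.7
Total via 603: 8.6 + 9.7 = 18.3 m.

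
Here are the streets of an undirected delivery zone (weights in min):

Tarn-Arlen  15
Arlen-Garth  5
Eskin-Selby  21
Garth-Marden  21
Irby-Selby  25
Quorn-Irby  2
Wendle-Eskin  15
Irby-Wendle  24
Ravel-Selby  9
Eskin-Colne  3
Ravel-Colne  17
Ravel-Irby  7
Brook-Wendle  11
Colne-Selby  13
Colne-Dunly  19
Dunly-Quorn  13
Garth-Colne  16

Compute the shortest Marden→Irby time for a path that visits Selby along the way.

Best Marden to Selby: Marden → Garth → Colne → Selby costing 50
Shortest Selby→Irby: Selby → Ravel → Irby = 16
Total via Selby: 50 + 16 = 66 min.

66 min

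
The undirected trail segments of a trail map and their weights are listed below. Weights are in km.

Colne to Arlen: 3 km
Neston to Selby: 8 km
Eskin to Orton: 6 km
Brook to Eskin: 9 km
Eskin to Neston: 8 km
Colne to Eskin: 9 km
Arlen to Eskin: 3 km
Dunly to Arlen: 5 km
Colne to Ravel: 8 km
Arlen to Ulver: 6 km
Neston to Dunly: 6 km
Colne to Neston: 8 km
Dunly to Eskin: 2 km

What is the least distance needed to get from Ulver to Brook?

Candidate routes:
Ulver - Arlen - Eskin - Brook: 6+3+9 = 18
Ulver - Arlen - Dunly - Eskin - Brook: 6+5+2+9 = 22
The minimum is 18 km via Ulver - Arlen - Eskin - Brook.

18 km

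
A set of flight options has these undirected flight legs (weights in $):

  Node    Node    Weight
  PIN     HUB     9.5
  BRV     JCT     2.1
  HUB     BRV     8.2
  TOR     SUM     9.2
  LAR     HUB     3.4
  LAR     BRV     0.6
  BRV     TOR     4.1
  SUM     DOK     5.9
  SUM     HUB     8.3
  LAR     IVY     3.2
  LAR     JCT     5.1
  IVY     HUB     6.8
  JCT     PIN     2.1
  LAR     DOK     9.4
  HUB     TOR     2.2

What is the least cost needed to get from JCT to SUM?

$14.4

Shortest distances from JCT:
JCT: 0
PIN: 2.1  (via JCT)
BRV: 2.1  (via JCT)
LAR: 2.7  (via BRV)
IVY: 5.9  (via LAR)
HUB: 6.1  (via LAR)
TOR: 6.2  (via BRV)
DOK: 12.1  (via LAR)
SUM: 14.4  (via HUB)
Shortest route: JCT → BRV → LAR → HUB → SUM = $14.4.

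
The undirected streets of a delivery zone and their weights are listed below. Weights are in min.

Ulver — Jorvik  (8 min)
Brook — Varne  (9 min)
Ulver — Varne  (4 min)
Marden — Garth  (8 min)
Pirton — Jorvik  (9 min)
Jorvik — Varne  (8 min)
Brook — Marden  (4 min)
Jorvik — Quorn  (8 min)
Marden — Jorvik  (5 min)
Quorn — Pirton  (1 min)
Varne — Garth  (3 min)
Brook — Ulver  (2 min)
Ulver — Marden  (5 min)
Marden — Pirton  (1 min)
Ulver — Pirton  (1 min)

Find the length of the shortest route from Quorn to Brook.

Enumerating some paths:
Quorn - Pirton - Ulver - Brook: 1+1+2 = 4
Quorn - Pirton - Marden - Brook: 1+1+4 = 6
Cheapest is Quorn - Pirton - Ulver - Brook at 4 min.

4 min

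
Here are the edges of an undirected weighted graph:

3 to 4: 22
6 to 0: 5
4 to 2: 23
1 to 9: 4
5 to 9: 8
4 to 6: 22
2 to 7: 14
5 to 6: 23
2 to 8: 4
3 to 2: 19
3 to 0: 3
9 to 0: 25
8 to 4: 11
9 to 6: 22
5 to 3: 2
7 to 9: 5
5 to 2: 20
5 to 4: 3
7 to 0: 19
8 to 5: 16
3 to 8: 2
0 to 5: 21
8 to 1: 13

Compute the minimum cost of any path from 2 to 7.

Running Dijkstra from 2:
2: 0
8: 4  (via 2)
3: 6  (via 8)
5: 8  (via 3)
0: 9  (via 3)
4: 11  (via 5)
6: 14  (via 0)
7: 14  (via 2)
Shortest route: 2 → 7 = 14.

14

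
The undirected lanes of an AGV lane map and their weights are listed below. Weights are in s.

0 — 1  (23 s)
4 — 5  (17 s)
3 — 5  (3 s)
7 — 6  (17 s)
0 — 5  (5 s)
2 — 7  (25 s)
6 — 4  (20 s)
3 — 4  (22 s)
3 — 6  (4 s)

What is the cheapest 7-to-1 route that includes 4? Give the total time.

Best 7 to 4: 7 → 6 → 4 costing 37
Shortest 4→1: 4 → 5 → 0 → 1 = 45
Total via 4: 37 + 45 = 82 s.

82 s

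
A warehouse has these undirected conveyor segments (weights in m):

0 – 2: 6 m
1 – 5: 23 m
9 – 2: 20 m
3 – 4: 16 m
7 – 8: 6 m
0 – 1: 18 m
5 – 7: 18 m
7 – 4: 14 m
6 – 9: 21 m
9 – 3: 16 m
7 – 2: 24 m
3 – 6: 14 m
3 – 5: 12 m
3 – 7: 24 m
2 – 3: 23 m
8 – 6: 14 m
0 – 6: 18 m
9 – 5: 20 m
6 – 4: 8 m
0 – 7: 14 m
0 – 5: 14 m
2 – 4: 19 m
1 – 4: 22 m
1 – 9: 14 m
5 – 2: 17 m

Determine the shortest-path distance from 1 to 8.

Compare a few routes:
1 - 0 - 7 - 8: 18+14+6 = 38
1 - 4 - 6 - 8: 22+8+14 = 44
1 - 4 - 7 - 8: 22+14+6 = 42
The minimum is 38 m via 1 - 0 - 7 - 8.

38 m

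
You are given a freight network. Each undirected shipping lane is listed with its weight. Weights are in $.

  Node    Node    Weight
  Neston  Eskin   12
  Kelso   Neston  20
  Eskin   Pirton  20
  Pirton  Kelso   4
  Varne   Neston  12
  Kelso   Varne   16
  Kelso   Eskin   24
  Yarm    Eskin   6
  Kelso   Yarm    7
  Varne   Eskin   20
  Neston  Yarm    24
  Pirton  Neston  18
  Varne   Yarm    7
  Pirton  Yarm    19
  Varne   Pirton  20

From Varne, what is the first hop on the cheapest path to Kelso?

Yarm

Candidate routes:
Varne - Yarm - Kelso: 7+7 = 14
Varne - Kelso: 16 = 16
Cheapest is Varne - Yarm - Kelso at $14.
So from Varne the first move is to Yarm.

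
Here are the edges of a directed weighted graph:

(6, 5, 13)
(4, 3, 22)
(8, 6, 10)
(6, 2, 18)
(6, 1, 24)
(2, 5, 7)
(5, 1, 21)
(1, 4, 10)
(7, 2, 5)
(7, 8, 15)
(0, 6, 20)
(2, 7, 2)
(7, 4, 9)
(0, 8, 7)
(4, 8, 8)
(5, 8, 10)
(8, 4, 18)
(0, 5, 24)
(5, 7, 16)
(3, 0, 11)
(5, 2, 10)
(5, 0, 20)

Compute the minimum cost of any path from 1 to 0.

Running Dijkstra from 1:
1: 0
4: 10  (via 1)
8: 18  (via 4)
6: 28  (via 8)
3: 32  (via 4)
5: 41  (via 6)
0: 43  (via 3)
Shortest route: 1 → 4 → 3 → 0 = 43.

43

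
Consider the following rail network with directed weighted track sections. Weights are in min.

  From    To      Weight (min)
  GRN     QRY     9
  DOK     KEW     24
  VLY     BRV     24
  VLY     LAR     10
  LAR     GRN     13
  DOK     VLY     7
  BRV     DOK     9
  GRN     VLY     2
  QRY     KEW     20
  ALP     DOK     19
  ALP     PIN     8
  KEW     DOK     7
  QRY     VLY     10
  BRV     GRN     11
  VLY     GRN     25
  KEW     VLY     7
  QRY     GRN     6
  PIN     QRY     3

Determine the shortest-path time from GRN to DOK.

35 min

Candidate routes:
GRN–VLY–BRV–DOK: 2+24+9 = 35
GRN–QRY–KEW–DOK: 9+20+7 = 36
The minimum is 35 min via GRN–VLY–BRV–DOK.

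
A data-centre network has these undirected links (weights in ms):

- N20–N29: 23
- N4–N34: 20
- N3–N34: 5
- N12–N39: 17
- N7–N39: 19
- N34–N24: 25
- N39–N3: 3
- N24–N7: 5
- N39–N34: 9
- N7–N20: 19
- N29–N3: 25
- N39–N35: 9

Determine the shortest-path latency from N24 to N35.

33 ms

Running Dijkstra from N24:
N24: 0
N7: 5  (via N24)
N39: 24  (via N7)
N20: 24  (via N7)
N34: 25  (via N24)
N3: 27  (via N39)
N35: 33  (via N39)
Shortest route: N24 → N7 → N39 → N35 = 33 ms.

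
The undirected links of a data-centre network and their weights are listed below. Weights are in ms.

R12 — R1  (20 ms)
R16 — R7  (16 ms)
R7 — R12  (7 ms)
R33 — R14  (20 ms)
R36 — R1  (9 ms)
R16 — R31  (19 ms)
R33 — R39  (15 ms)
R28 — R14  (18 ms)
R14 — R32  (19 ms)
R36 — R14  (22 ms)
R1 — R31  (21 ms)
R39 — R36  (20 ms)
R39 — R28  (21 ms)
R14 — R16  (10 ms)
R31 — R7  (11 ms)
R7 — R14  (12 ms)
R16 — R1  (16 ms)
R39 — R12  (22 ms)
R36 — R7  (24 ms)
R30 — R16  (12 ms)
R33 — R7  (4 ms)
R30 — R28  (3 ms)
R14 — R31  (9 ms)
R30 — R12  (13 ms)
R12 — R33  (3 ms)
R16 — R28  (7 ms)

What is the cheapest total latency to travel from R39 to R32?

Shortest distances from R39:
R39: 0
R33: 15  (via R39)
R12: 18  (via R33)
R7: 19  (via R33)
R36: 20  (via R39)
R28: 21  (via R39)
R30: 24  (via R28)
R16: 28  (via R28)
R1: 29  (via R36)
R31: 30  (via R7)
R14: 31  (via R7)
R32: 50  (via R14)
Shortest route: R39 → R33 → R7 → R14 → R32 = 50 ms.

50 ms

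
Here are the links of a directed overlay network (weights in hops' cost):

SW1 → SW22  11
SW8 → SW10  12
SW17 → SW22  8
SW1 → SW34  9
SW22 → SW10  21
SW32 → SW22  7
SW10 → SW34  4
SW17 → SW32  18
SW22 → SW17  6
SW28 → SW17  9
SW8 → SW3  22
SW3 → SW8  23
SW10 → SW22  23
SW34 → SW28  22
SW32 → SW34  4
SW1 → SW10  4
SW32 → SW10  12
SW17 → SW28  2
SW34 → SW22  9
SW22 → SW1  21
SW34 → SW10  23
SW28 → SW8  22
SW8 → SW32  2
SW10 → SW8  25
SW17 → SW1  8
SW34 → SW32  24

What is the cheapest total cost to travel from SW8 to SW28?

Shortest distances from SW8:
SW8: 0
SW32: 2  (via SW8)
SW34: 6  (via SW32)
SW22: 9  (via SW32)
SW10: 12  (via SW8)
SW17: 15  (via SW22)
SW28: 17  (via SW17)
Shortest route: SW8–SW32–SW22–SW17–SW28 = 17 hops' cost.

17 hops' cost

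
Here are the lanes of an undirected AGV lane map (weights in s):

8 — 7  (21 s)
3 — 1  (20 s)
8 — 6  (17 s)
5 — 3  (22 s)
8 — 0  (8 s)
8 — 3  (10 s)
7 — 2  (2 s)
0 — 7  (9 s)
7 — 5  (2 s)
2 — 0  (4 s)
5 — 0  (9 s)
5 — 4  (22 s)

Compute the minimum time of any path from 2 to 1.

Shortest distances from 2:
2: 0
7: 2  (via 2)
0: 4  (via 2)
5: 4  (via 7)
8: 12  (via 0)
3: 22  (via 8)
4: 26  (via 5)
6: 29  (via 8)
1: 42  (via 3)
Shortest route: 2 → 0 → 8 → 3 → 1 = 42 s.

42 s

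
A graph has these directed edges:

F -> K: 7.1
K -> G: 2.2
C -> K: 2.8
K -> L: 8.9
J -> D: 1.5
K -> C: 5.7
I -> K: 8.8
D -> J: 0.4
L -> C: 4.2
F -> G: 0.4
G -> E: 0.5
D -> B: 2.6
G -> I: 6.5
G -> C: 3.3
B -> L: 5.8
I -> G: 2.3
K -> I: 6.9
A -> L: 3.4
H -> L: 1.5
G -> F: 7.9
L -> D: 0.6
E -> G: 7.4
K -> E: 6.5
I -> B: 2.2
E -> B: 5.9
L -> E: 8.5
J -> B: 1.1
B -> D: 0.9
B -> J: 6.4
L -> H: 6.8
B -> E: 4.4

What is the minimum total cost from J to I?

Shortest distances from J:
J: 0
B: 1.1  (via J)
D: 1.5  (via J)
E: 5.5  (via B)
L: 6.9  (via B)
C: 11.1  (via L)
G: 12.9  (via E)
H: 13.7  (via L)
K: 13.9  (via C)
I: 19.4  (via G)
Shortest route: J → B → E → G → I = 19.4.

19.4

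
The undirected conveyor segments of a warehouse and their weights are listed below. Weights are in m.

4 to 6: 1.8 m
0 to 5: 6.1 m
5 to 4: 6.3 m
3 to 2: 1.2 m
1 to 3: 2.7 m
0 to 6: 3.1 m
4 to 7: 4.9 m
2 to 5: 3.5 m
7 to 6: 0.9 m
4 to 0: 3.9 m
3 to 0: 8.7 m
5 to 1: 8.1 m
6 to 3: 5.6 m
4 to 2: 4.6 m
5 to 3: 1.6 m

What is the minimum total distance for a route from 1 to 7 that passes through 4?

11.2 m

Best 1 to 4: 1 → 3 → 2 → 4 costing 8.5
Best 4 to 7: 4 → 6 → 7 costing 2.7
Total via 4: 8.5 + 2.7 = 11.2 m.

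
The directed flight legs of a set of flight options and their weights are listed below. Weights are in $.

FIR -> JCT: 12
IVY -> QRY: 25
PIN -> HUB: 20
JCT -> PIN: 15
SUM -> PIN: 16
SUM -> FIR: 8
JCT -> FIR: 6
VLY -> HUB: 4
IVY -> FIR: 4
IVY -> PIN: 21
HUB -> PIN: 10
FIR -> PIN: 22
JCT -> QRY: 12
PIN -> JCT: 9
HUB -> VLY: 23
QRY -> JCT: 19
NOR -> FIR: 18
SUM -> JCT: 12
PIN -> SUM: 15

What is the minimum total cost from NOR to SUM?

Running Dijkstra from NOR:
NOR: 0
FIR: 18  (via NOR)
JCT: 30  (via FIR)
PIN: 40  (via FIR)
QRY: 42  (via JCT)
SUM: 55  (via PIN)
Shortest route: NOR–FIR–PIN–SUM = $55.

$55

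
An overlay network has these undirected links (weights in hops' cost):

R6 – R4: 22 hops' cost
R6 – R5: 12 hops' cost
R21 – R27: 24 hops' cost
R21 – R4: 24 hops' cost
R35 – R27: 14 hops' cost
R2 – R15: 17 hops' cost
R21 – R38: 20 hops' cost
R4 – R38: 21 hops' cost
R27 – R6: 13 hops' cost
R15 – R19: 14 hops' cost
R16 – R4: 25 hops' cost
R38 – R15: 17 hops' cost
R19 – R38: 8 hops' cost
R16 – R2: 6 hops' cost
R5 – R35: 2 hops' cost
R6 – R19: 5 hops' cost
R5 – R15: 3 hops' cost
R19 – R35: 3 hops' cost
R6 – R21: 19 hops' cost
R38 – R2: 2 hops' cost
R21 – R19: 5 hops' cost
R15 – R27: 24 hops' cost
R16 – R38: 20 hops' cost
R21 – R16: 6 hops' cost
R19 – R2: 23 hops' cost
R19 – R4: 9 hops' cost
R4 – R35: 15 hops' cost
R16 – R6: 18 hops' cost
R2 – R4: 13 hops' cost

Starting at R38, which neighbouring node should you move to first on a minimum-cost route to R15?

R19

Candidate routes:
R38 - R19 - R35 - R5 - R15: 8+3+2+3 = 16
R38 - R15: 17 = 17
The minimum is 16 hops' cost via R38 - R19 - R35 - R5 - R15.
So from R38 the first move is to R19.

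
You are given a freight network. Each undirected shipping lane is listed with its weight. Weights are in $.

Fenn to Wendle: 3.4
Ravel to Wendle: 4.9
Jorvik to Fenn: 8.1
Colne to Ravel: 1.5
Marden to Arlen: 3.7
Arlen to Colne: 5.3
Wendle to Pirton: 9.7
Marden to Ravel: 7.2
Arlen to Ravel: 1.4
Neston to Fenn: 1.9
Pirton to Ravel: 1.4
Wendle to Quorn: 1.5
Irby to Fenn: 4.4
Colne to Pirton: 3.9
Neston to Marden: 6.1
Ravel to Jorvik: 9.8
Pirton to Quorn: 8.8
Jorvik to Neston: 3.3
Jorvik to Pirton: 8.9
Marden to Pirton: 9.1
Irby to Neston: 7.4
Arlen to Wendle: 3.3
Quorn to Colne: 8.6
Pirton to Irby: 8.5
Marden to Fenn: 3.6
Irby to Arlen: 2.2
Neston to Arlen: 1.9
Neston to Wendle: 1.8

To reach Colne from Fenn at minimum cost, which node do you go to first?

Neston

Candidate routes:
Fenn–Neston–Arlen–Colne: 1.9+1.9+5.3 = 9.1
Fenn–Neston–Arlen–Ravel–Colne: 1.9+1.9+1.4+1.5 = 6.7
The minimum is $6.7 via Fenn–Neston–Arlen–Ravel–Colne.
So from Fenn the first move is to Neston.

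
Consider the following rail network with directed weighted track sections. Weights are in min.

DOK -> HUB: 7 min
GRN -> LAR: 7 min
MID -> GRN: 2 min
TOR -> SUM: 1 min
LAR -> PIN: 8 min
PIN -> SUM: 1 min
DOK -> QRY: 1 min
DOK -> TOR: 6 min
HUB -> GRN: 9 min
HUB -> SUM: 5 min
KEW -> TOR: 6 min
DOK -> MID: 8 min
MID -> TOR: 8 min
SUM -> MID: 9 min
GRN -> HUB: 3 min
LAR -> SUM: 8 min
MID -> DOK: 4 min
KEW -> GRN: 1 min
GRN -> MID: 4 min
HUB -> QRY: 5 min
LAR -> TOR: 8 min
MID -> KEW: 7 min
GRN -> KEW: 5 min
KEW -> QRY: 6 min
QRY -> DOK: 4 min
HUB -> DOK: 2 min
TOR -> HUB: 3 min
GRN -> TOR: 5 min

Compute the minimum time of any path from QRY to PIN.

29 min

Shortest distances from QRY:
QRY: 0
DOK: 4  (via QRY)
TOR: 10  (via DOK)
SUM: 11  (via TOR)
HUB: 11  (via DOK)
MID: 12  (via DOK)
GRN: 14  (via MID)
KEW: 19  (via MID)
LAR: 21  (via GRN)
PIN: 29  (via LAR)
Shortest route: QRY → DOK → MID → GRN → LAR → PIN = 29 min.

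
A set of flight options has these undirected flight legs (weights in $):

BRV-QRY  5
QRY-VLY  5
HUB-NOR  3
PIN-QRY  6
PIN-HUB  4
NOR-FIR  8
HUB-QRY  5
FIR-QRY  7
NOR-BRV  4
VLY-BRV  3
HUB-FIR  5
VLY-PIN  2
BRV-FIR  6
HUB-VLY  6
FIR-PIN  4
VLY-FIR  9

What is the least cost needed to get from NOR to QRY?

$8

Candidate routes:
NOR–HUB–QRY: 3+5 = 8
NOR–BRV–QRY: 4+5 = 9
The minimum is $8 via NOR–HUB–QRY.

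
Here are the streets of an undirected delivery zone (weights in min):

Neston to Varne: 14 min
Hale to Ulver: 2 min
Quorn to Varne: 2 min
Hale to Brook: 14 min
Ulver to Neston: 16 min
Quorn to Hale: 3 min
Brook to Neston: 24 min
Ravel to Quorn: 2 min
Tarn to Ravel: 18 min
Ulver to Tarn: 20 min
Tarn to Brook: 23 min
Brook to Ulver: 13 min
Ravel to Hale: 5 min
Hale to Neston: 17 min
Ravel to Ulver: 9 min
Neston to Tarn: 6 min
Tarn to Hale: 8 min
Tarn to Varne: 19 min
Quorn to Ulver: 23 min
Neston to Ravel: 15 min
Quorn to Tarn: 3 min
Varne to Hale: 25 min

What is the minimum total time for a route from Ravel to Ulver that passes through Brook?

Best Ravel to Brook: Ravel → Hale → Brook costing 19
Best Brook to Ulver: Brook → Ulver costing 13
Total via Brook: 19 + 13 = 32 min.

32 min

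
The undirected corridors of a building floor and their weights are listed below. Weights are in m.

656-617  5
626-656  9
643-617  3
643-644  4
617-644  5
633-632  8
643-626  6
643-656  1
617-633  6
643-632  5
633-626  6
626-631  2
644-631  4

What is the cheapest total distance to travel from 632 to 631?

Settle nodes by increasing distance from 632:
632: 0
643: 5  (via 632)
656: 6  (via 643)
633: 8  (via 632)
617: 8  (via 643)
644: 9  (via 643)
626: 11  (via 643)
631: 13  (via 644)
Shortest route: 632–643–644–631 = 13 m.

13 m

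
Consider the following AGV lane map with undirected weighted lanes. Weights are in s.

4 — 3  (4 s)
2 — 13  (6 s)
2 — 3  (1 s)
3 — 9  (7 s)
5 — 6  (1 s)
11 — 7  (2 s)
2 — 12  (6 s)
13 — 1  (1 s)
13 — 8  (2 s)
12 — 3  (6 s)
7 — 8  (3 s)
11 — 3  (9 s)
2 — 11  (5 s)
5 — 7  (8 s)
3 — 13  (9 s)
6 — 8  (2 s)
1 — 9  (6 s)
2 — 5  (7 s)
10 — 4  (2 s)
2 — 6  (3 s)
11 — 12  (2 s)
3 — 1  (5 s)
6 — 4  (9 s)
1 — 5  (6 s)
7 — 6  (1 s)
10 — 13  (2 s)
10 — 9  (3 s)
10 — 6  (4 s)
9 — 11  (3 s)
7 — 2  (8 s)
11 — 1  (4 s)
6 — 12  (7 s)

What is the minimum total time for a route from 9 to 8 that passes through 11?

8 s

Best 9 to 11: 9–11 costing 3
Shortest 11→8: 11–7–8 = 5
Total via 11: 3 + 5 = 8 s.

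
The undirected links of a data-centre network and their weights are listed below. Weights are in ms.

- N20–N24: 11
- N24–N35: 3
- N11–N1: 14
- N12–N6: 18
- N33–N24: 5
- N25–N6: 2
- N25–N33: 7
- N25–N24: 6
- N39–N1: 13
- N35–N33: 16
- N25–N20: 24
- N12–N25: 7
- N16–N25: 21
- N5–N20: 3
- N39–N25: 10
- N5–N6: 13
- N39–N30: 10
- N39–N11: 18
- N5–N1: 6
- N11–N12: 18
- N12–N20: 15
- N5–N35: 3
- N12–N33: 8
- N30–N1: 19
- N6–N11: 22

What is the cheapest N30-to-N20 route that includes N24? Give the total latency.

35 ms

Best N30 to N24: N30 → N39 → N25 → N24 costing 26
Best N24 to N20: N24 → N35 → N5 → N20 costing 9
Total via N24: 26 + 9 = 35 ms.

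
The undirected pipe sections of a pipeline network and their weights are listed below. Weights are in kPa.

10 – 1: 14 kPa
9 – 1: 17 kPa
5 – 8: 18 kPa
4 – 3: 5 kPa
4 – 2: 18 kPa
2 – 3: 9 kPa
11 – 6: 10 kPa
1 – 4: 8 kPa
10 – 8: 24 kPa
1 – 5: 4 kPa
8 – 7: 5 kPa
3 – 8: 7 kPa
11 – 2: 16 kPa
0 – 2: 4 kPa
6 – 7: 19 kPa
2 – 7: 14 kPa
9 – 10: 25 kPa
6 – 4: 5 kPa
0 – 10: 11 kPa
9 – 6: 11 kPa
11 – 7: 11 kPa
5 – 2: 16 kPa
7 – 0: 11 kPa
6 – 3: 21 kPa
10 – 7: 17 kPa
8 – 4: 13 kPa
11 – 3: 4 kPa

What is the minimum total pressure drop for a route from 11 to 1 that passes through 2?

Shortest 11→2: 11 → 3 → 2 = 13
Best 2 to 1: 2 → 5 → 1 costing 20
Total via 2: 13 + 20 = 33 kPa.

33 kPa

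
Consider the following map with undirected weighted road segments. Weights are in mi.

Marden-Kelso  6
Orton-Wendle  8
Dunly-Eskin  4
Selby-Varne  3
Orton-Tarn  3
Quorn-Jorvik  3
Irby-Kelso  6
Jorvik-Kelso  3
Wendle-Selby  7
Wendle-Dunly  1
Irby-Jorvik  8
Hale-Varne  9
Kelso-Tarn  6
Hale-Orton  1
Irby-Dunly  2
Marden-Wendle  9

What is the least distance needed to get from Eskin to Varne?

15 mi

Shortest distances from Eskin:
Eskin: 0
Dunly: 4  (via Eskin)
Wendle: 5  (via Dunly)
Irby: 6  (via Dunly)
Kelso: 12  (via Irby)
Selby: 12  (via Wendle)
Orton: 13  (via Wendle)
Marden: 14  (via Wendle)
Jorvik: 14  (via Irby)
Hale: 14  (via Orton)
Varne: 15  (via Selby)
Shortest route: Eskin → Dunly → Wendle → Selby → Varne = 15 mi.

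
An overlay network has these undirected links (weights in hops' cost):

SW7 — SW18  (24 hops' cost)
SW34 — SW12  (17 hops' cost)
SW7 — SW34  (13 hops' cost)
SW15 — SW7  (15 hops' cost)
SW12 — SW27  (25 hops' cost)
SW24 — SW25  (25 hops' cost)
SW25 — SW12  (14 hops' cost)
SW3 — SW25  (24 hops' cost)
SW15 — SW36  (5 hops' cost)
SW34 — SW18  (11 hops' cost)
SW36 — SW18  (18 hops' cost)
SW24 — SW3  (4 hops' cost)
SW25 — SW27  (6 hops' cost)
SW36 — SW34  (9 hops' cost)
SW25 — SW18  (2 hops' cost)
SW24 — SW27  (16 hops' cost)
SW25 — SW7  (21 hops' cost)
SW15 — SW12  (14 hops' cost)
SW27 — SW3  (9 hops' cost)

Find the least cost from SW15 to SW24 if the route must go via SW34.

Best SW15 to SW34: SW15–SW36–SW34 costing 14
Shortest SW34→SW24: SW34–SW18–SW25–SW27–SW3–SW24 = 32
Total via SW34: 14 + 32 = 46 hops' cost.

46 hops' cost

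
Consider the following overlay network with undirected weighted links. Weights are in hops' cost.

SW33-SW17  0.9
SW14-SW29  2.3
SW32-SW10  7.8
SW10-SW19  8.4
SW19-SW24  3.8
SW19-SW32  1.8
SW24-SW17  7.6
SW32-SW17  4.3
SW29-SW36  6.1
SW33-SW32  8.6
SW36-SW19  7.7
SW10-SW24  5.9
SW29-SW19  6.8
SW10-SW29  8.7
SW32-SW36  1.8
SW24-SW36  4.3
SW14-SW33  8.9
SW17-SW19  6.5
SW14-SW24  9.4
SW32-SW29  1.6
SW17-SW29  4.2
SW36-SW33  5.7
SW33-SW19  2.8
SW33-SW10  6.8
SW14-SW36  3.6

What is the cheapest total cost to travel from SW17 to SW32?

4.3 hops' cost

Running Dijkstra from SW17:
SW17: 0
SW33: 0.9  (via SW17)
SW19: 3.7  (via SW33)
SW29: 4.2  (via SW17)
SW32: 4.3  (via SW17)
Shortest route: SW17 → SW32 = 4.3 hops' cost.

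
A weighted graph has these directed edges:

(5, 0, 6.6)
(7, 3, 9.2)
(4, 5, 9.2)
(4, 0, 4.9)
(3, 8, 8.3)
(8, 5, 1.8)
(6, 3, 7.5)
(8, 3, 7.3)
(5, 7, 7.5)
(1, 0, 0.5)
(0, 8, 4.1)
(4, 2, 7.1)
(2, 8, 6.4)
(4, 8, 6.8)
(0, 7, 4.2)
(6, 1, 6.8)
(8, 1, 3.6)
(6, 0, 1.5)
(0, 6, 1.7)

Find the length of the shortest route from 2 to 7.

14.7

Settle nodes by increasing distance from 2:
2: 0
8: 6.4  (via 2)
5: 8.2  (via 8)
1: 10  (via 8)
0: 10.5  (via 1)
6: 12.2  (via 0)
3: 13.7  (via 8)
7: 14.7  (via 0)
Shortest route: 2–8–1–0–7 = 14.7.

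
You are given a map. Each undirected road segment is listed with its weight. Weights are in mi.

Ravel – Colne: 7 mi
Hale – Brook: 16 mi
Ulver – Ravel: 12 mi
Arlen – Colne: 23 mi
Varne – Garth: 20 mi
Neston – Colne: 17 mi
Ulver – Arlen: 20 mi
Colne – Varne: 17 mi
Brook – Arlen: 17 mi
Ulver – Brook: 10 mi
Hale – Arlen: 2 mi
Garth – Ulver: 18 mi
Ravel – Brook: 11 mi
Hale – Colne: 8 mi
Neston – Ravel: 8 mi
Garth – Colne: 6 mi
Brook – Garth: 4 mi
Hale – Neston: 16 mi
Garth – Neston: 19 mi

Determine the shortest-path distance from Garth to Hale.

14 mi

Settle nodes by increasing distance from Garth:
Garth: 0
Brook: 4  (via Garth)
Colne: 6  (via Garth)
Ravel: 13  (via Colne)
Ulver: 14  (via Brook)
Hale: 14  (via Colne)
Shortest route: Garth → Colne → Hale = 14 mi.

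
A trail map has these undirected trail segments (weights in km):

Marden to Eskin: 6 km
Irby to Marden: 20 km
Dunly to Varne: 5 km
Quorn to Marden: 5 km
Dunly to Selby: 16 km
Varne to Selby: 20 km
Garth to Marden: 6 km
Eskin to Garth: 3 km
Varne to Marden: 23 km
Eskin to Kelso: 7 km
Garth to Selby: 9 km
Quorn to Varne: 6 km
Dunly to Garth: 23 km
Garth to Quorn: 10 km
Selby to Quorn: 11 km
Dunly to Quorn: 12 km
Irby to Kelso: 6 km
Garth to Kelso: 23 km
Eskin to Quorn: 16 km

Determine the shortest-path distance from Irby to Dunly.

Settle nodes by increasing distance from Irby:
Irby: 0
Kelso: 6  (via Irby)
Eskin: 13  (via Kelso)
Garth: 16  (via Eskin)
Marden: 19  (via Eskin)
Quorn: 24  (via Marden)
Selby: 25  (via Garth)
Varne: 30  (via Quorn)
Dunly: 35  (via Varne)
Shortest route: Irby → Kelso → Eskin → Marden → Quorn → Varne → Dunly = 35 km.

35 km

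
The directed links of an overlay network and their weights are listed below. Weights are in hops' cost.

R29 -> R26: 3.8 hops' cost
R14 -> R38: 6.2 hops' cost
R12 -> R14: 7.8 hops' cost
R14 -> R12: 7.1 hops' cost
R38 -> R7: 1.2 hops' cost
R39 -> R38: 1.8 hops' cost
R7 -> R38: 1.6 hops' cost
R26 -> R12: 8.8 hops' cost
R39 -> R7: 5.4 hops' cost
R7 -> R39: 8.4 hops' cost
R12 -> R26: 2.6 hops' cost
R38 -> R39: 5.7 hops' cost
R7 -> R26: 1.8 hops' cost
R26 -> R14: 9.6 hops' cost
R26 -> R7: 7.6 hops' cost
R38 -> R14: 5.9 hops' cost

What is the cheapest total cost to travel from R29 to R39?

18.7 hops' cost

Compare a few routes:
R29–R26–R7–R38–R39: 3.8+7.6+1.6+5.7 = 18.7
R29–R26–R14–R38–R39: 3.8+9.6+6.2+5.7 = 25.3
R29–R26–R14–R38–R7–R39: 3.8+9.6+6.2+1.2+8.4 = 29.2
R29–R26–R7–R39: 3.8+7.6+8.4 = 19.8
Cheapest is R29–R26–R7–R38–R39 at 18.7 hops' cost.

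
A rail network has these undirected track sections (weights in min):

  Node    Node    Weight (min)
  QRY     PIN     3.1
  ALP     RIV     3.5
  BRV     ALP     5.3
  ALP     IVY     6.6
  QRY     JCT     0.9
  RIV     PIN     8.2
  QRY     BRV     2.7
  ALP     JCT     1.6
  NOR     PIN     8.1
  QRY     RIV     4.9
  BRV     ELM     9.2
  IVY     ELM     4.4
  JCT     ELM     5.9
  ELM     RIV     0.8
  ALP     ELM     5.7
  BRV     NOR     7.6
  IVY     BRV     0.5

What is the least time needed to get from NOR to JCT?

11.2 min

Settle nodes by increasing distance from NOR:
NOR: 0
BRV: 7.6  (via NOR)
PIN: 8.1  (via NOR)
IVY: 8.1  (via BRV)
QRY: 10.3  (via BRV)
JCT: 11.2  (via QRY)
Shortest route: NOR → BRV → QRY → JCT = 11.2 min.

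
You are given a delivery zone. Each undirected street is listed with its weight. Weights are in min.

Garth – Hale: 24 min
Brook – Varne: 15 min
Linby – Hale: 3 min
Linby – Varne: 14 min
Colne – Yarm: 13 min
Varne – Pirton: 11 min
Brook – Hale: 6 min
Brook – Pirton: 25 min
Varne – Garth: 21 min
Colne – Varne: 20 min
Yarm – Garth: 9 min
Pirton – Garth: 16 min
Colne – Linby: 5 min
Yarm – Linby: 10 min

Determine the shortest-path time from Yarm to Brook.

19 min

Candidate routes:
Yarm - Linby - Varne - Brook: 10+14+15 = 39
Yarm - Garth - Hale - Brook: 9+24+6 = 39
Yarm - Linby - Hale - Brook: 10+3+6 = 19
Yarm - Colne - Linby - Hale - Brook: 13+5+3+6 = 27
Cheapest is Yarm - Linby - Hale - Brook at 19 min.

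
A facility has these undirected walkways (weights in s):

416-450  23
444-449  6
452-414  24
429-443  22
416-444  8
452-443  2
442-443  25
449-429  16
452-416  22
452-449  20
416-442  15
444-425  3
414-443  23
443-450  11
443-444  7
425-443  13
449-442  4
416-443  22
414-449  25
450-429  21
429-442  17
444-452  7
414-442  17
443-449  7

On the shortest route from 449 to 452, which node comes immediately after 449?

Enumerating some paths:
449 - 443 - 452: 7+2 = 9
449 - 444 - 452: 6+7 = 13
449 - 444 - 443 - 452: 6+7+2 = 15
Cheapest is 449 - 443 - 452 at 9 s.
So from 449 the first move is to 443.

443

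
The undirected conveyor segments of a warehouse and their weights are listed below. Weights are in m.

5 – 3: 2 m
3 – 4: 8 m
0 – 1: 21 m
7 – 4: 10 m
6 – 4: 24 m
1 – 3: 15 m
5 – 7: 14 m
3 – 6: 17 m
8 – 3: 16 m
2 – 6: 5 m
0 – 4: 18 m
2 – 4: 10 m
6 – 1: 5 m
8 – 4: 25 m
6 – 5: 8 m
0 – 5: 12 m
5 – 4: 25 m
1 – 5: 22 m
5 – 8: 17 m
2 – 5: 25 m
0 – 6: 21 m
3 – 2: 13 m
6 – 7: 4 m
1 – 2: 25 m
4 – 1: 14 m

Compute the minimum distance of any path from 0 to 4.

Running Dijkstra from 0:
0: 0
5: 12  (via 0)
3: 14  (via 5)
4: 18  (via 0)
Shortest route: 0 → 4 = 18 m.

18 m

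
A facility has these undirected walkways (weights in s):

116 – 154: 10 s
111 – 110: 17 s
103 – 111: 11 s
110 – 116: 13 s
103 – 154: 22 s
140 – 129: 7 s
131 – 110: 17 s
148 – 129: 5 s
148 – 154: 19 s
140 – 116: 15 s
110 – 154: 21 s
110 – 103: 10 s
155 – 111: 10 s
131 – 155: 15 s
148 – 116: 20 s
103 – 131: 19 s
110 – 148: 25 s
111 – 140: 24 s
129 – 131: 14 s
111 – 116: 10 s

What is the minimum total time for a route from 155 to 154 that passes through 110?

48 s

Shortest 155→110: 155 → 111 → 110 = 27
Shortest 110→154: 110 → 154 = 21
Total via 110: 27 + 21 = 48 s.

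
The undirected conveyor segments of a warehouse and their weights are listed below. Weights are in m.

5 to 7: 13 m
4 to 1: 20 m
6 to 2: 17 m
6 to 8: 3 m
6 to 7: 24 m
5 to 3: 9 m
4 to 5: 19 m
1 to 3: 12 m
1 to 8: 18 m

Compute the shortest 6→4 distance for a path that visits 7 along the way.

Best 6 to 7: 6–7 costing 24
Shortest 7→4: 7–5–4 = 32
Total via 7: 24 + 32 = 56 m.

56 m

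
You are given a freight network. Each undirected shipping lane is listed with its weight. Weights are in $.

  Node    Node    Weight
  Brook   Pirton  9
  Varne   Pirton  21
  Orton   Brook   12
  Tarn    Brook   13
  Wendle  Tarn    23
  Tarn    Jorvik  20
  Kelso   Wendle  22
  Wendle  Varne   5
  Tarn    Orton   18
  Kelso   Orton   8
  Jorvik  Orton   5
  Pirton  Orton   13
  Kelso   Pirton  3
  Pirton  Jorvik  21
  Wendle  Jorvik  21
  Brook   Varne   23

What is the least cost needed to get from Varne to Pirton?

Compare a few routes:
Varne → Pirton: 21 = 21
Varne → Wendle → Kelso → Pirton: 5+22+3 = 30
Varne → Brook → Pirton: 23+9 = 32
The minimum is $21 via Varne → Pirton.

$21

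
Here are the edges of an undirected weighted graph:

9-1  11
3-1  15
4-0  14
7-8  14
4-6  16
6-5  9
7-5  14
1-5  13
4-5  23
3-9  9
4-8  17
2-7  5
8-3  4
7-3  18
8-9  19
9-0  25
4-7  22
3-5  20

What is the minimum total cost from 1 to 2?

Candidate routes:
1 - 3 - 8 - 7 - 2: 15+4+14+5 = 38
1 - 3 - 7 - 2: 15+18+5 = 38
1 - 5 - 7 - 2: 13+14+5 = 32
Cheapest is 1 - 5 - 7 - 2 at 32.

32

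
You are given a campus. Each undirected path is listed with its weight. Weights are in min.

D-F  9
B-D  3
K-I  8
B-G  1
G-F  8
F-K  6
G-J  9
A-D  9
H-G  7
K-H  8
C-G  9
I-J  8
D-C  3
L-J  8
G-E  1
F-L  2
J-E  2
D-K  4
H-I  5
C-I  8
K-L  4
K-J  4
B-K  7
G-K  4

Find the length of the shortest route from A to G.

13 min

Candidate routes:
A → D → B → G: 9+3+1 = 13
A → D → K → J → E → G: 9+4+4+2+1 = 20
A → D → K → G: 9+4+4 = 17
The minimum is 13 min via A → D → B → G.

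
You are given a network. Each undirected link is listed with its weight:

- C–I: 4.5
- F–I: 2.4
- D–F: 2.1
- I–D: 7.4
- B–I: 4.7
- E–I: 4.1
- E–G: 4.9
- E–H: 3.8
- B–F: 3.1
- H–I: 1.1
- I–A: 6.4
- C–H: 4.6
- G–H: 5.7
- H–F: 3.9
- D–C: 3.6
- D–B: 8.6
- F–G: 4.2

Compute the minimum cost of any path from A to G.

13

Settle nodes by increasing distance from A:
A: 0
I: 6.4  (via A)
H: 7.5  (via I)
F: 8.8  (via I)
E: 10.5  (via I)
C: 10.9  (via I)
D: 10.9  (via F)
B: 11.1  (via I)
G: 13  (via F)
Shortest route: A → I → F → G = 13.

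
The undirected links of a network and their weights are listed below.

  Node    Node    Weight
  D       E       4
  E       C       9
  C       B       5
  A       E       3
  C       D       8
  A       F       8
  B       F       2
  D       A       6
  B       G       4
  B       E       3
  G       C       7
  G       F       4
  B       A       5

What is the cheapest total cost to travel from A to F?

7

Enumerating some paths:
A–B–F: 5+2 = 7
A–F: 8 = 8
The minimum is 7 via A–B–F.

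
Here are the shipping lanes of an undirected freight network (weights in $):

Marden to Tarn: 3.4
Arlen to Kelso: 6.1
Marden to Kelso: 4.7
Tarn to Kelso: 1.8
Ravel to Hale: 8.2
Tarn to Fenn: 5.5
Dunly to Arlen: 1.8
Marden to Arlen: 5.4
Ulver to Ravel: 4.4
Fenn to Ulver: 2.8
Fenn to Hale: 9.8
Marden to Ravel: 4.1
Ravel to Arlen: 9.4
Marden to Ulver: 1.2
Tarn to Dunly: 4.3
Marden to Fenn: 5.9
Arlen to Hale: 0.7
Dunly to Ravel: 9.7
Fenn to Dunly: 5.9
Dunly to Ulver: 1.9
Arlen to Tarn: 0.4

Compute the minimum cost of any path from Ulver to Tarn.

Enumerating some paths:
Ulver → Marden → Arlen → Tarn: 1.2+5.4+0.4 = 7
Ulver → Marden → Tarn: 1.2+3.4 = 4.6
Ulver → Dunly → Tarn: 1.9+4.3 = 6.2
Ulver → Dunly → Arlen → Tarn: 1.9+1.8+0.4 = 4.1
The minimum is $4.1 via Ulver → Dunly → Arlen → Tarn.

$4.1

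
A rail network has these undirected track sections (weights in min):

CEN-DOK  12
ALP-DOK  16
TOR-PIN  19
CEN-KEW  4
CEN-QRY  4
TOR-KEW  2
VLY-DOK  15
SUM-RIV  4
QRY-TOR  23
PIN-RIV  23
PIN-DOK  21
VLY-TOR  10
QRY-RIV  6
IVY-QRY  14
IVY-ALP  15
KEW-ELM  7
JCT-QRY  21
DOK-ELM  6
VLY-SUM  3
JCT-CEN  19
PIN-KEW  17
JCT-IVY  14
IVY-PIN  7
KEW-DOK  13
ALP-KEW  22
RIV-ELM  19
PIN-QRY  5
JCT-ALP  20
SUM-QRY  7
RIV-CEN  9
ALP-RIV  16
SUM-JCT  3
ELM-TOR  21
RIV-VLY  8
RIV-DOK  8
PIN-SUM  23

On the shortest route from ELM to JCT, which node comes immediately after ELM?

Compare a few routes:
ELM–KEW–TOR–VLY–SUM–JCT: 7+2+10+3+3 = 25
ELM–DOK–RIV–SUM–JCT: 6+8+4+3 = 21
ELM–KEW–CEN–QRY–SUM–JCT: 7+4+4+7+3 = 25
The minimum is 21 min via ELM–DOK–RIV–SUM–JCT.
So from ELM the first move is to DOK.

DOK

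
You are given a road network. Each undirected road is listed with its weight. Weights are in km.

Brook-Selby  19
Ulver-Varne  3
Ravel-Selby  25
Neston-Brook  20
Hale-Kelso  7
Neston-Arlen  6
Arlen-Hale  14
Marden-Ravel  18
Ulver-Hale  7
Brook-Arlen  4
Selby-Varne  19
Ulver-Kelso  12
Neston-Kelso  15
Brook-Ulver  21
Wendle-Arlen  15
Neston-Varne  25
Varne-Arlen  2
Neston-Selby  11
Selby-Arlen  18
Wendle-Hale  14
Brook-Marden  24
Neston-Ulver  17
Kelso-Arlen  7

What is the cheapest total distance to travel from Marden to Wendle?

Shortest distances from Marden:
Marden: 0
Ravel: 18  (via Marden)
Brook: 24  (via Marden)
Arlen: 28  (via Brook)
Varne: 30  (via Arlen)
Ulver: 33  (via Varne)
Neston: 34  (via Arlen)
Kelso: 35  (via Arlen)
Hale: 40  (via Ulver)
Selby: 43  (via Ravel)
Wendle: 43  (via Arlen)
Shortest route: Marden → Brook → Arlen → Wendle = 43 km.

43 km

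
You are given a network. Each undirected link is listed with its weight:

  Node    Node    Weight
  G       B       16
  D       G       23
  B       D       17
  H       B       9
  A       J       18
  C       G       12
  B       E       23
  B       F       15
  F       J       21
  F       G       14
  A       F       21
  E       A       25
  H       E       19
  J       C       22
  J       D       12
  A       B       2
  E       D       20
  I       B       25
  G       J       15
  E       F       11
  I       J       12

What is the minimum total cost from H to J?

29

Shortest distances from H:
H: 0
B: 9  (via H)
A: 11  (via B)
E: 19  (via H)
F: 24  (via B)
G: 25  (via B)
D: 26  (via B)
J: 29  (via A)
Shortest route: H–B–A–J = 29.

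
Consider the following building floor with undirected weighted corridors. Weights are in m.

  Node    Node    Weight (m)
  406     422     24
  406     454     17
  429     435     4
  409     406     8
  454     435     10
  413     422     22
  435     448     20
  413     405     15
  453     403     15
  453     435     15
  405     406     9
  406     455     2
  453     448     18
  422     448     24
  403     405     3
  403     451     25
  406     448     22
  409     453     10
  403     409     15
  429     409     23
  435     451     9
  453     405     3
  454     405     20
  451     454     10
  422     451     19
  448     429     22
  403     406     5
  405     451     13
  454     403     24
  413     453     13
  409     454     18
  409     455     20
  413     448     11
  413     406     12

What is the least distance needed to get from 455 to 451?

23 m

Settle nodes by increasing distance from 455:
455: 0
406: 2  (via 455)
403: 7  (via 406)
409: 10  (via 406)
405: 10  (via 403)
453: 13  (via 405)
413: 14  (via 406)
454: 19  (via 406)
451: 23  (via 405)
Shortest route: 455 → 406 → 403 → 405 → 451 = 23 m.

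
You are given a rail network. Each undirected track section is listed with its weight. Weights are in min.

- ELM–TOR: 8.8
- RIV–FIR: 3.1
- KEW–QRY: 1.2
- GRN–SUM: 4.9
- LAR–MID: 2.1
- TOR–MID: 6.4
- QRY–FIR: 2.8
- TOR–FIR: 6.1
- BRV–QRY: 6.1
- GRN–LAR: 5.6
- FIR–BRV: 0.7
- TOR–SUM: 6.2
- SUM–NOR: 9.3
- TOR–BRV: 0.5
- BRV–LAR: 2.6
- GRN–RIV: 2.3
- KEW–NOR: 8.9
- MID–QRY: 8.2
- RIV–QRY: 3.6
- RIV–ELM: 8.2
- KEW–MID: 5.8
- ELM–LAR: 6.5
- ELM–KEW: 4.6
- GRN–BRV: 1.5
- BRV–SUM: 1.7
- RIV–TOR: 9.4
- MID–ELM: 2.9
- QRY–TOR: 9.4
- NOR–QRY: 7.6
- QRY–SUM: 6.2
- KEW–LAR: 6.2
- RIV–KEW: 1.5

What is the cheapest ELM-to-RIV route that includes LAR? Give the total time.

Best ELM to LAR: ELM–MID–LAR costing 5
Best LAR to RIV: LAR–BRV–FIR–RIV costing 6.4
Total via LAR: 5 + 6.4 = 11.4 min.

11.4 min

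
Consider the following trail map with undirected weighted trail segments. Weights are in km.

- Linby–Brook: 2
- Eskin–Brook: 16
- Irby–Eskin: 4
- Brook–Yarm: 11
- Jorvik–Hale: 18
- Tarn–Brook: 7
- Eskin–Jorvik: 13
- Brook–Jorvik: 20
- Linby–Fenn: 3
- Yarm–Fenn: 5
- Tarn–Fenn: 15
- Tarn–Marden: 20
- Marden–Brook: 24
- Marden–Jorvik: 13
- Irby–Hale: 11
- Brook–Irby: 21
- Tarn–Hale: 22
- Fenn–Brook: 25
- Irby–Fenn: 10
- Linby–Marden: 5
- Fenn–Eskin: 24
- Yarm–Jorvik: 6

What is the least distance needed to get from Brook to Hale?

Settle nodes by increasing distance from Brook:
Brook: 0
Linby: 2  (via Brook)
Fenn: 5  (via Linby)
Marden: 7  (via Linby)
Tarn: 7  (via Brook)
Yarm: 10  (via Fenn)
Irby: 15  (via Fenn)
Jorvik: 16  (via Yarm)
Eskin: 16  (via Brook)
Hale: 26  (via Irby)
Shortest route: Brook–Linby–Fenn–Irby–Hale = 26 km.

26 km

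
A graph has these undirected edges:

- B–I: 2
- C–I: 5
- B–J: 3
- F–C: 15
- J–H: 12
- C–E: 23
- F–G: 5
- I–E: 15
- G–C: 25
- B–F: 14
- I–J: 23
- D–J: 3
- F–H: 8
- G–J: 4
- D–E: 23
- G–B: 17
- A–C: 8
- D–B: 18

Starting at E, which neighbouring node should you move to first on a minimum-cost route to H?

I

Compare a few routes:
E–I–B–J–H: 15+2+3+12 = 32
E–I–B–F–H: 15+2+14+8 = 39
E–D–J–H: 23+3+12 = 38
E–I–B–J–G–F–H: 15+2+3+4+5+8 = 37
Cheapest is E–I–B–J–H at 32.
So from E the first move is to I.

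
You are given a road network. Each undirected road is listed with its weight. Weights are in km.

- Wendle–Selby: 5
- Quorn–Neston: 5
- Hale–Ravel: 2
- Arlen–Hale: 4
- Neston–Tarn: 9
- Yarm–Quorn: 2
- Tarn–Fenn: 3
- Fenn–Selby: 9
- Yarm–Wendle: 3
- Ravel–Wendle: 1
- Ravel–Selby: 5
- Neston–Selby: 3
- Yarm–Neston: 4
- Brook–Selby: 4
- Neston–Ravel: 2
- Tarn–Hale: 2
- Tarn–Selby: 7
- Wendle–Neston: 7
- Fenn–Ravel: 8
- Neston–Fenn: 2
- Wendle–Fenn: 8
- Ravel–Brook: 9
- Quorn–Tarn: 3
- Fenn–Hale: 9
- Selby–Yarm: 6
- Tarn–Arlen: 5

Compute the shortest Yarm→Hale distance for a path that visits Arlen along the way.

Shortest Yarm→Arlen: Yarm–Quorn–Tarn–Arlen = 10
Shortest Arlen→Hale: Arlen–Hale = 4
Total via Arlen: 10 + 4 = 14 km.

14 km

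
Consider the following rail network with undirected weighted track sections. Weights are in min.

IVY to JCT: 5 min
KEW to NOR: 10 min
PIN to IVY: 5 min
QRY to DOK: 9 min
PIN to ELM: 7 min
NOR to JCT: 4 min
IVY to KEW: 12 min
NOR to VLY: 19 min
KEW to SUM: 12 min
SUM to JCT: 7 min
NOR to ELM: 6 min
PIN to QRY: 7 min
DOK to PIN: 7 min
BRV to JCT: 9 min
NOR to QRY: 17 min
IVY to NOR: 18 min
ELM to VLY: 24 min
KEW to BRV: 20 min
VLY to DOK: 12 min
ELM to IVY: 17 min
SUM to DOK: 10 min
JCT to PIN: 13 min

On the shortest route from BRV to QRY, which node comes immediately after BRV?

JCT

Enumerating some paths:
BRV–JCT–PIN–QRY: 9+13+7 = 29
BRV–JCT–IVY–PIN–QRY: 9+5+5+7 = 26
BRV–JCT–NOR–QRY: 9+4+17 = 30
Cheapest is BRV–JCT–IVY–PIN–QRY at 26 min.
So from BRV the first move is to JCT.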